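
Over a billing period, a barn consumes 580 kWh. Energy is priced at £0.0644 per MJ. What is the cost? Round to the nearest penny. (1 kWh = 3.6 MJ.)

580 kWh × (3.6 MJ/kWh) = 2,088 MJ
Cost = 2,088 MJ × £0.0644/MJ = £134.47

£134.47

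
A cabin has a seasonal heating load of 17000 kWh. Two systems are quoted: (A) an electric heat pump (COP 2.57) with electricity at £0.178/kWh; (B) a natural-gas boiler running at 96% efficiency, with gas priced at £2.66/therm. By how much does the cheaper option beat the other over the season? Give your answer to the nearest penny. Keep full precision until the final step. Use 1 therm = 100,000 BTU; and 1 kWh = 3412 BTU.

£429.76

Heat load = 17000 kWh × 3412 = 58,004,000 BTU
Gas: input = 58,004,000 / 0.96 = 60,420,833 BTU = 604.2 therm → 604.2 × £2.66 = £1,607.19
Heat pump: 58,004,000 BTU / 3412 = 17,000 kWh heat; / 2.57 = 6,615 kWh in → × £0.178 = £1,177.43
Difference = |£1,607.19 − £1,177.43| = £429.76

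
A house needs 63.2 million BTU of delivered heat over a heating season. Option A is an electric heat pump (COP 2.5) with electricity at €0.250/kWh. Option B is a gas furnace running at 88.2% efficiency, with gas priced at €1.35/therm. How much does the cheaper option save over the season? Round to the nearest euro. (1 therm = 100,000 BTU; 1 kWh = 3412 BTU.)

€885

Heat load = 63.2 × 10⁶ BTU = 63,200,000 BTU
Gas: input = 63,200,000 / 0.882 = 71,655,329 BTU = 716.6 therm → 716.6 × €1.35 = €967.35
Heat pump: 63,200,000 BTU / 3412 = 18,520 kWh heat; / 2.5 = 7,409 kWh in → × €0.250 = €1,852.29
Difference = |€967.35 − €1,852.29| = €884.94 ≈ €885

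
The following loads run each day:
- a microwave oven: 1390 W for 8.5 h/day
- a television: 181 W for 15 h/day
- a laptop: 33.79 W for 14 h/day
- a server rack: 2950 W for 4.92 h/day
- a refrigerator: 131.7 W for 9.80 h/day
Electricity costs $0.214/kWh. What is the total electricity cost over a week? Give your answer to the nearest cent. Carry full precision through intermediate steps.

microwave oven: 1390 W × 8.5 h × 7 d = 82,705 Wh = 82.7 kWh
television: 181 W × 15 h × 7 d = 19,005 Wh = 19 kWh
laptop: 33.79 W × 14 h × 7 d = 3,311 Wh = 3.311 kWh
server rack: 2950 W × 4.92 h × 7 d = 101,598 Wh = 101.6 kWh
refrigerator: 131.7 W × 9.80 h × 7 d = 9,035 Wh = 9.035 kWh
Total energy = 82.7 + 19 + 3.311 + 101.6 + 9.035 = 215.7 kWh
Cost = 215.7 kWh × $0.214 = $46.15

$46.15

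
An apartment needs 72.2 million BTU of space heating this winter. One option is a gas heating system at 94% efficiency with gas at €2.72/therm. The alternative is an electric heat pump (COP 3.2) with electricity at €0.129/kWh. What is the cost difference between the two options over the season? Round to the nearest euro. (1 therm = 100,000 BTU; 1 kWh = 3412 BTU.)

Heat load = 72.2 × 10⁶ BTU = 72,200,000 BTU
Gas: input = 72,200,000 / 0.94 = 76,808,511 BTU = 768.1 therm → 768.1 × €2.72 = €2,089.19
Heat pump: 72,200,000 BTU / 3412 = 21,160 kWh heat; / 3.2 = 6,613 kWh in → × €0.129 = €853.04
Difference = |€2,089.19 − €853.04| = €1,236.15 ≈ €1236

€1236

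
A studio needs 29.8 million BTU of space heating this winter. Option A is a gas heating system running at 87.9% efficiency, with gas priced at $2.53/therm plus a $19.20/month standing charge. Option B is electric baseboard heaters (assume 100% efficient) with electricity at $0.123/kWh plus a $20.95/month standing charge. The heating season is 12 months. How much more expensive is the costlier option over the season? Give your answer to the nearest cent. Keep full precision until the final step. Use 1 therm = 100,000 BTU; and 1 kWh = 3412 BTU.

$237.54

Heat load = 29.8 × 10⁶ BTU = 29,800,000 BTU
Gas: input = 29,800,000 / 0.879 = 33,902,162 BTU = 339 therm → 339 × $2.53 = $857.72; + 12 × $19.20 standing = $1,088.12
Electric: 29,800,000 BTU / 3412 = 8,734 kWh → × $0.123 = $1,074.27; + 12 × $20.95 standing = $1,325.67
Difference = |$1,088.12 − $1,325.67| = $237.54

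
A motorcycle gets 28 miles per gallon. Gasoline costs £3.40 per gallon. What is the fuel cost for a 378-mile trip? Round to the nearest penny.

£45.90

Fuel = 378 mi / 28 mpg = 13.5 gal
Cost = 13.5 gal × £3.40/gal = £45.90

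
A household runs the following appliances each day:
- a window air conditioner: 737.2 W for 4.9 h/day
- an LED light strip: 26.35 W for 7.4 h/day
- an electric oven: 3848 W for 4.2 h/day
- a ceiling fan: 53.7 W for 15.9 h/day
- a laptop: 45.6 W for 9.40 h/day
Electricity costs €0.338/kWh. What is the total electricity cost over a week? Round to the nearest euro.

window air conditioner: 737.2 W × 4.9 h × 7 d = 25,286 Wh = 25.29 kWh
LED light strip: 26.35 W × 7.4 h × 7 d = 1,365 Wh = 1.365 kWh
electric oven: 3848 W × 4.2 h × 7 d = 113,131 Wh = 113.1 kWh
ceiling fan: 53.7 W × 15.9 h × 7 d = 5,977 Wh = 5.977 kWh
laptop: 45.6 W × 9.40 h × 7 d = 3,000 Wh = 3 kWh
Total energy = 25.29 + 1.365 + 113.1 + 5.977 + 3 = 148.8 kWh
Cost = 148.8 kWh × €0.338 = €50.28 ≈ €50

€50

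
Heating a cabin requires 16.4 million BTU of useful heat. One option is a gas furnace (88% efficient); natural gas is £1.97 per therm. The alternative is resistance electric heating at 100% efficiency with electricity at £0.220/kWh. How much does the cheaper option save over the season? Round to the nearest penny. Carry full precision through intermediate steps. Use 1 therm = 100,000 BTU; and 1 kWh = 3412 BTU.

Heat load = 16.4 × 10⁶ BTU = 16,400,000 BTU
Gas: input = 16,400,000 / 0.88 = 18,636,364 BTU = 186.4 therm → 186.4 × £1.97 = £367.14
Electric: 16,400,000 BTU / 3412 = 4,807 kWh → × £0.220 = £1,057.44
Difference = |£367.14 − £1,057.44| = £690.31

£690.31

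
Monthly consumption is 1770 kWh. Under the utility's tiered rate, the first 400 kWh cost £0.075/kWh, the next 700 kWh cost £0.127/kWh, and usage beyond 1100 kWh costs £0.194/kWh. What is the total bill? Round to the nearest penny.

First 400 kWh × £0.075 = £30.00
Next 700 kWh × £0.127 = £88.90
Remaining 670 kWh × £0.194 = £129.98
Total = £248.88

£248.88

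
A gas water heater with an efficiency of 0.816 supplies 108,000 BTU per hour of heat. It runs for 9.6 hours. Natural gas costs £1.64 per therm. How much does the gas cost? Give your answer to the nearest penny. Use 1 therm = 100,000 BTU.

Heat delivered = 108,000 BTU/h × 9.6 h = 1,036,800 BTU
Gas input = 1,036,800 / 0.816 = 1,270,588 BTU
= 1,270,588 / 100,000 = 12.71 therm
Cost = 12.71 × £1.64/therm = £20.84

£20.84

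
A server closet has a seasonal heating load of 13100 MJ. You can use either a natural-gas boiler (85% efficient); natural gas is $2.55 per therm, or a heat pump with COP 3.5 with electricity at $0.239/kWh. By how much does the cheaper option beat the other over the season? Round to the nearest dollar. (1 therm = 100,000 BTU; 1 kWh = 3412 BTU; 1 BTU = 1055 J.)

Heat load = 13100 MJ = 13,100,000,000 J / 1055 = 12,417,062 BTU
Gas: input = 12,417,062 / 0.85 = 14,608,308 BTU = 146.1 therm → 146.1 × $2.55 = $372.51
Heat pump: 12,417,062 BTU / 3412 = 3,639 kWh heat; / 3.5 = 1,040 kWh in → × $0.239 = $248.51
Difference = |$372.51 − $248.51| = $124.00

$124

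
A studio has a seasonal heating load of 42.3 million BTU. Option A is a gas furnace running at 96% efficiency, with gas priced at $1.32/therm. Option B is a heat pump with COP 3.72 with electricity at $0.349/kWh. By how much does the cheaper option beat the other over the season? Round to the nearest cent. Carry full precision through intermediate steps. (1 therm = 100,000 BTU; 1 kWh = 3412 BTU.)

Heat load = 42.3 × 10⁶ BTU = 42,300,000 BTU
Gas: input = 42,300,000 / 0.96 = 44,062,500 BTU = 440.6 therm → 440.6 × $1.32 = $581.62
Heat pump: 42,300,000 BTU / 3412 = 12,400 kWh heat; / 3.72 = 3,333 kWh in → × $0.349 = $1,163.09
Difference = |$581.62 − $1,163.09| = $581.47

$581.47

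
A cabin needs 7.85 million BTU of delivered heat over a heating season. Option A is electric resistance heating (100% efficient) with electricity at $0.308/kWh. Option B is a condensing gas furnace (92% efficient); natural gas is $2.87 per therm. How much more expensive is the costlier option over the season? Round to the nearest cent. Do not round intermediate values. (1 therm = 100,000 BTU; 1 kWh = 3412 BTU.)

Heat load = 7.85 × 10⁶ BTU = 7,850,000 BTU
Gas: input = 7,850,000 / 0.92 = 8,532,609 BTU = 85.33 therm → 85.33 × $2.87 = $244.89
Electric: 7,850,000 BTU / 3412 = 2,301 kWh → × $0.308 = $708.62
Difference = |$244.89 − $708.62| = $463.73

$463.73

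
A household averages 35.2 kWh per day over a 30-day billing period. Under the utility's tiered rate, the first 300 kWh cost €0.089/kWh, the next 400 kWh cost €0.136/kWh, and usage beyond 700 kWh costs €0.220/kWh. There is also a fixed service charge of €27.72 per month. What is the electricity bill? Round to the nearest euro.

Usage = 35.2 kWh/day × 30 days = 1056 kWh
First 300 kWh × €0.089 = €26.70
Next 400 kWh × €0.136 = €54.40
Remaining 356 kWh × €0.220 = €78.32
Energy charge = €159.42; + service €27.72 = €187.14 ≈ €187

€187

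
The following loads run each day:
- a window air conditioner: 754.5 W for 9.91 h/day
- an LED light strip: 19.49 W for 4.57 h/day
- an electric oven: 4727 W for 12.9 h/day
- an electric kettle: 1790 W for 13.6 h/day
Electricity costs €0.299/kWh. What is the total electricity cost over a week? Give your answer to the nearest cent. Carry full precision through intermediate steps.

€194.42

window air conditioner: 754.5 W × 9.91 h × 7 d = 52,340 Wh = 52.34 kWh
LED light strip: 19.49 W × 4.57 h × 7 d = 623 Wh = 0.6235 kWh
electric oven: 4727 W × 12.9 h × 7 d = 426,848 Wh = 426.8 kWh
electric kettle: 1790 W × 13.6 h × 7 d = 170,408 Wh = 170.4 kWh
Total energy = 52.34 + 0.6235 + 426.8 + 170.4 = 650.2 kWh
Cost = 650.2 kWh × €0.299 = €194.42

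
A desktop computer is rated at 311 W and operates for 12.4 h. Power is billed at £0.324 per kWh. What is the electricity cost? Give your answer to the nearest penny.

£1.25

Energy = 311 W × 12.4 h = 3,856 Wh = 3.856 kWh
Cost = 3.856 kWh × £0.324/kWh = £1.25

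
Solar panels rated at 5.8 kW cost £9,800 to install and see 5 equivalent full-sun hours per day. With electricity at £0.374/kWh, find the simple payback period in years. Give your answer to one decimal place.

2.5 years

Daily generation = 5.8 kW × 5 h = 29 kWh
Annual generation = 29 × 365 = 10585 kWh
Annual savings = 10585 × £0.374 = £3,958.79
Payback = £9,800 / £3,958.79 = 2.48 years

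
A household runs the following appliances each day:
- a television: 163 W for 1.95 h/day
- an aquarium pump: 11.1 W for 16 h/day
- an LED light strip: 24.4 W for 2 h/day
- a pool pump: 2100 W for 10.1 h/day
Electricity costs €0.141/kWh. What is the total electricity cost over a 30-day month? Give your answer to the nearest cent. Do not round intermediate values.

€92.02

television: 163 W × 1.95 h × 30 d = 9,535 Wh = 9.535 kWh
aquarium pump: 11.1 W × 16 h × 30 d = 5,328 Wh = 5.328 kWh
LED light strip: 24.4 W × 2 h × 30 d = 1,464 Wh = 1.464 kWh
pool pump: 2100 W × 10.1 h × 30 d = 636,300 Wh = 636.3 kWh
Total energy = 9.535 + 5.328 + 1.464 + 636.3 = 652.6 kWh
Cost = 652.6 kWh × €0.141 = €92.02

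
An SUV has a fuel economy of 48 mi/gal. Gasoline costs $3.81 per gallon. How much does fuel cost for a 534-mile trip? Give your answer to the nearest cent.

$42.39

Fuel = 534 mi / 48 mpg = 11.12 gal
Cost = 11.12 gal × $3.81/gal = $42.39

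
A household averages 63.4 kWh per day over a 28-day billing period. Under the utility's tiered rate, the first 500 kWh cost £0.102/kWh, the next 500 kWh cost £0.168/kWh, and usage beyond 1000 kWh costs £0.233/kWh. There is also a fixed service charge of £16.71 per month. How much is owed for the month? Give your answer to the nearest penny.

£332.33

Usage = 63.4 kWh/day × 28 days = 1775.2 kWh
First 500 kWh × £0.102 = £51.00
Next 500 kWh × £0.168 = £84.00
Remaining 775.2 kWh × £0.233 = £180.62
Energy charge = £315.62; + service £16.71 = £332.33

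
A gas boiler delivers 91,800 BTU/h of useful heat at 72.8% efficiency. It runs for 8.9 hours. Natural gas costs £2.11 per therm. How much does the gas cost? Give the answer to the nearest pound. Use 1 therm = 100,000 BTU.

£24

Heat delivered = 91,800 BTU/h × 8.9 h = 817,020 BTU
Gas input = 817,020 / 0.728 = 1,122,280 BTU
= 1,122,280 / 100,000 = 11.22 therm
Cost = 11.22 × £2.11/therm = £23.68 ≈ £24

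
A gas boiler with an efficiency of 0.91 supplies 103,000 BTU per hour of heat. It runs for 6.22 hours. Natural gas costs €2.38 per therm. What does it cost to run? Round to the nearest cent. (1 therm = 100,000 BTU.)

€16.76

Heat delivered = 103,000 BTU/h × 6.22 h = 640,660 BTU
Gas input = 640,660 / 0.91 = 704,022 BTU
= 704,022 / 100,000 = 7.04 therm
Cost = 7.04 × €2.38/therm = €16.76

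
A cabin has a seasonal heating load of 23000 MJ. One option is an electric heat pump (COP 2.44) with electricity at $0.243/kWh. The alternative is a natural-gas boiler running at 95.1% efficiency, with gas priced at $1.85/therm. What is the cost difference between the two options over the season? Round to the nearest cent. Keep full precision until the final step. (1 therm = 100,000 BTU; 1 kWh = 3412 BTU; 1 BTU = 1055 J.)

Heat load = 23000 MJ = 23,000,000,000 J / 1055 = 21,800,948 BTU
Gas: input = 21,800,948 / 0.951 = 22,924,235 BTU = 229.2 therm → 229.2 × $1.85 = $424.10
Heat pump: 21,800,948 BTU / 3412 = 6,389 kWh heat; / 2.44 = 2,619 kWh in → × $0.243 = $636.33
Difference = |$424.10 − $636.33| = $212.23

$212.23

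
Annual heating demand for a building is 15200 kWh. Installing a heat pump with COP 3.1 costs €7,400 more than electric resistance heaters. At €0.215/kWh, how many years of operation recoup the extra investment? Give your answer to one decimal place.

Resistance: 15200 kWh × €0.215 = €3,268.00/yr
Heat pump: 15200 / 3.1 = 4903 kWh in → × €0.215 = €1,054.19/yr
Annual savings = €2,213.81
Payback = €7,400 / €2,213.81 = 3.34 years

3.3 years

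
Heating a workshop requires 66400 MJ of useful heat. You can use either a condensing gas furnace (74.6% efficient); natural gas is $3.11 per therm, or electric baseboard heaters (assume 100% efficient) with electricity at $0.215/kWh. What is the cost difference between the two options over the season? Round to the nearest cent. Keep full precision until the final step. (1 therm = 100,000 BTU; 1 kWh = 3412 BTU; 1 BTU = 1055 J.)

Heat load = 66400 MJ = 66,400,000,000 J / 1055 = 62,938,389 BTU
Gas: input = 62,938,389 / 0.746 = 84,367,813 BTU = 843.7 therm → 843.7 × $3.11 = $2,623.84
Electric: 62,938,389 BTU / 3412 = 18,450 kWh → × $0.215 = $3,965.93
Difference = |$2,623.84 − $3,965.93| = $1,342.09

$1342.09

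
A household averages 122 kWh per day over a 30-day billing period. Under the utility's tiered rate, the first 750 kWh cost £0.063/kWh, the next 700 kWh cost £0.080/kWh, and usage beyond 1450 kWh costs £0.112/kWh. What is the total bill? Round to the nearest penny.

Usage = 122 kWh/day × 30 days = 3660 kWh
First 750 kWh × £0.063 = £47.25
Next 700 kWh × £0.080 = £56.00
Remaining 2210 kWh × £0.112 = £247.52
Total = £350.77

£350.77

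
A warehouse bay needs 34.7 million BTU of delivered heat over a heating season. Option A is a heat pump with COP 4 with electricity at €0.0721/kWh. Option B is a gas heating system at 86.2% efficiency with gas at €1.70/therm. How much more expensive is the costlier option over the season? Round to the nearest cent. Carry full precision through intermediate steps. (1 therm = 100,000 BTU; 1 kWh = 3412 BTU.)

€501.02

Heat load = 34.7 × 10⁶ BTU = 34,700,000 BTU
Gas: input = 34,700,000 / 0.862 = 40,255,220 BTU = 402.6 therm → 402.6 × €1.70 = €684.34
Heat pump: 34,700,000 BTU / 3412 = 10,170 kWh heat; / 4 = 2,542 kWh in → × €0.0721 = €183.31
Difference = |€684.34 − €183.31| = €501.02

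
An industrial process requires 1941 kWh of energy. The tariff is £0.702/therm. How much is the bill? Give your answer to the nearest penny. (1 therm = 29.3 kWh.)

1941 kWh × (0.03413 therm/kWh) = 66.25 therm
Cost = 66.25 therm × £0.702/therm = £46.50

£46.50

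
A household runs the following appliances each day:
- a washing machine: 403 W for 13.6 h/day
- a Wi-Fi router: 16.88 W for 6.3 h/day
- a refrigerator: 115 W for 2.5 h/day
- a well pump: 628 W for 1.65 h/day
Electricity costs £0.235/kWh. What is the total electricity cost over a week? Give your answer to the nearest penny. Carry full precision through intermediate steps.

washing machine: 403 W × 13.6 h × 7 d = 38,366 Wh = 38.37 kWh
Wi-Fi router: 16.88 W × 6.3 h × 7 d = 744 Wh = 0.7444 kWh
refrigerator: 115 W × 2.5 h × 7 d = 2,012 Wh = 2.013 kWh
well pump: 628 W × 1.65 h × 7 d = 7,253 Wh = 7.253 kWh
Total energy = 38.37 + 0.7444 + 2.013 + 7.253 = 48.38 kWh
Cost = 48.38 kWh × £0.235 = £11.37

£11.37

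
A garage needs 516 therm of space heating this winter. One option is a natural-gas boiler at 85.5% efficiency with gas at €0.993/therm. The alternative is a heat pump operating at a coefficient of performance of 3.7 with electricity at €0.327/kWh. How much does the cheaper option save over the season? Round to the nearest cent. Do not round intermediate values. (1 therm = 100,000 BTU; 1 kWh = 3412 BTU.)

Heat load = 516 therm × 100,000 = 51,600,000 BTU
Gas: input = 51,600,000 / 0.855 = 60,350,877 BTU = 603.5 therm → 603.5 × €0.993 = €599.28
Heat pump: 51,600,000 BTU / 3412 = 15,120 kWh heat; / 3.7 = 4,087 kWh in → × €0.327 = €1,336.55
Difference = |€599.28 − €1,336.55| = €737.27

€737.27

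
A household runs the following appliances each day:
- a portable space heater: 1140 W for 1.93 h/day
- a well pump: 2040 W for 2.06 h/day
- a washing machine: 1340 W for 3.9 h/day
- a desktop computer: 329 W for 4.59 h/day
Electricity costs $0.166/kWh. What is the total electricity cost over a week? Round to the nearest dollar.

portable space heater: 1140 W × 1.93 h × 7 d = 15,401 Wh = 15.4 kWh
well pump: 2040 W × 2.06 h × 7 d = 29,417 Wh = 29.42 kWh
washing machine: 1340 W × 3.9 h × 7 d = 36,582 Wh = 36.58 kWh
desktop computer: 329 W × 4.59 h × 7 d = 10,571 Wh = 10.57 kWh
Total energy = 15.4 + 29.42 + 36.58 + 10.57 = 91.97 kWh
Cost = 91.97 kWh × $0.166 = $15.27 ≈ $15

$15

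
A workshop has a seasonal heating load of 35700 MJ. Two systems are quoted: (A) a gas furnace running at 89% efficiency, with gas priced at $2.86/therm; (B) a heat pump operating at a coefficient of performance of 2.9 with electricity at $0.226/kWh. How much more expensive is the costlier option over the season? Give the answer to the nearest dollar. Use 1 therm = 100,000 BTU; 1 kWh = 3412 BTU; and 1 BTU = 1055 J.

Heat load = 35700 MJ = 35,700,000,000 J / 1055 = 33,838,863 BTU
Gas: input = 33,838,863 / 0.89 = 38,021,194 BTU = 380.2 therm → 380.2 × $2.86 = $1,087.41
Heat pump: 33,838,863 BTU / 3412 = 9,918 kWh heat; / 2.9 = 3,420 kWh in → × $0.226 = $772.89
Difference = |$1,087.41 − $772.89| = $314.52 ≈ $315

$315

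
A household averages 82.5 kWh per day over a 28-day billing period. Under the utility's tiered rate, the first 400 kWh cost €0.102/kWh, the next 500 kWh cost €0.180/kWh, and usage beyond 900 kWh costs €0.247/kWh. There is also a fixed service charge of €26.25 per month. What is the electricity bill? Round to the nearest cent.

€505.32

Usage = 82.5 kWh/day × 28 days = 2310 kWh
First 400 kWh × €0.102 = €40.80
Next 500 kWh × €0.180 = €90.00
Remaining 1410 kWh × €0.247 = €348.27
Energy charge = €479.07; + service €26.25 = €505.32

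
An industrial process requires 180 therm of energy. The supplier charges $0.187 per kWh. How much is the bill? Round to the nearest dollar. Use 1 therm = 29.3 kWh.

$986

180 therm × (29.3 kWh/therm) = 5,274 kWh
Cost = 5,274 kWh × $0.187/kWh = $986.24 ≈ $986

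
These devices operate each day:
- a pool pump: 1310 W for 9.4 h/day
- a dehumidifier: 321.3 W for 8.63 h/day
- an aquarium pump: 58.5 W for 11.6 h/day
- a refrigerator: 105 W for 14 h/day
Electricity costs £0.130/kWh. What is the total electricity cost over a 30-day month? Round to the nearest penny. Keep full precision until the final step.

£67.22

pool pump: 1310 W × 9.4 h × 30 d = 369,420 Wh = 369.4 kWh
dehumidifier: 321.3 W × 8.63 h × 30 d = 83,185 Wh = 83.18 kWh
aquarium pump: 58.5 W × 11.6 h × 30 d = 20,358 Wh = 20.36 kWh
refrigerator: 105 W × 14 h × 30 d = 44,100 Wh = 44.1 kWh
Total energy = 369.4 + 83.18 + 20.36 + 44.1 = 517.1 kWh
Cost = 517.1 kWh × £0.130 = £67.22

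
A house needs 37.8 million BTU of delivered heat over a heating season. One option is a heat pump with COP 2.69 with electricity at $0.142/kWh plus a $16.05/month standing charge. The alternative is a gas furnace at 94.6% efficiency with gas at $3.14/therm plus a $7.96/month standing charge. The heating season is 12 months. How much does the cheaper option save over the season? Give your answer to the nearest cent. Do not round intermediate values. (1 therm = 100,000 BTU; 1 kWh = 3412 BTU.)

$572.78

Heat load = 37.8 × 10⁶ BTU = 37,800,000 BTU
Gas: input = 37,800,000 / 0.946 = 39,957,717 BTU = 399.6 therm → 399.6 × $3.14 = $1,254.67; + 12 × $7.96 standing = $1,350.19
Heat pump: 37,800,000 BTU / 3412 = 11,080 kWh heat; / 2.69 = 4,118 kWh in → × $0.142 = $584.82; + 12 × $16.05 standing = $777.42
Difference = |$1,350.19 − $777.42| = $572.78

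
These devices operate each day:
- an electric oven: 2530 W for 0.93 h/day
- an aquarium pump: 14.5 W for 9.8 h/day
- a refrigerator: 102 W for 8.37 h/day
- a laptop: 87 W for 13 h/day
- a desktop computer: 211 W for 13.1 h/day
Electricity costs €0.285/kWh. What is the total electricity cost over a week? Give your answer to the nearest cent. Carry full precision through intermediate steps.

€14.45

electric oven: 2530 W × 0.93 h × 7 d = 16,470 Wh = 16.47 kWh
aquarium pump: 14.5 W × 9.8 h × 7 d = 995 Wh = 0.9947 kWh
refrigerator: 102 W × 8.37 h × 7 d = 5,976 Wh = 5.976 kWh
laptop: 87 W × 13 h × 7 d = 7,917 Wh = 7.917 kWh
desktop computer: 211 W × 13.1 h × 7 d = 19,349 Wh = 19.35 kWh
Total energy = 16.47 + 0.9947 + 5.976 + 7.917 + 19.35 = 50.71 kWh
Cost = 50.71 kWh × €0.285 = €14.45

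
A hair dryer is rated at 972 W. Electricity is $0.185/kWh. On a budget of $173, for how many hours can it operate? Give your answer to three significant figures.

962 h

Energy budget = $173 / $0.185 per kWh = 935.1 kWh = 935,135 Wh
Runtime = 935,135 Wh / 972 W = 962.1 h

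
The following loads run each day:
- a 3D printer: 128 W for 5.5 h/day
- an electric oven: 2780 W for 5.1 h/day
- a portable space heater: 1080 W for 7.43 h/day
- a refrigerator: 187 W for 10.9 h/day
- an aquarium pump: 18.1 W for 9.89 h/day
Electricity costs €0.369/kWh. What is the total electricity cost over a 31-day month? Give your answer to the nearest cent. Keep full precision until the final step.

3D printer: 128 W × 5.5 h × 31 d = 21,824 Wh = 21.82 kWh
electric oven: 2780 W × 5.1 h × 31 d = 439,518 Wh = 439.5 kWh
portable space heater: 1080 W × 7.43 h × 31 d = 248,756 Wh = 248.8 kWh
refrigerator: 187 W × 10.9 h × 31 d = 63,187 Wh = 63.19 kWh
aquarium pump: 18.1 W × 9.89 h × 31 d = 5,549 Wh = 5.549 kWh
Total energy = 21.82 + 439.5 + 248.8 + 63.19 + 5.549 = 778.8 kWh
Cost = 778.8 kWh × €0.369 = €287.39

€287.39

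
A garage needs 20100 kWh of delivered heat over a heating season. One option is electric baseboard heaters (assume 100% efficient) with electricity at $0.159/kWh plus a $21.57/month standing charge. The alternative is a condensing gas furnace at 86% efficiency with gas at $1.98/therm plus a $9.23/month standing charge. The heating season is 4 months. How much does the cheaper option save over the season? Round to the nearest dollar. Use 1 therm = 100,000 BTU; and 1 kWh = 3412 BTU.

$1666

Heat load = 20100 kWh × 3412 = 68,581,200 BTU
Gas: input = 68,581,200 / 0.86 = 79,745,581 BTU = 797.5 therm → 797.5 × $1.98 = $1,578.96; + 4 × $9.23 standing = $1,615.88
Electric: 68,581,200 BTU / 3412 = 20,100 kWh → × $0.159 = $3,195.90; + 4 × $21.57 standing = $3,282.18
Difference = |$1,615.88 − $3,282.18| = $1,666.30 ≈ $1666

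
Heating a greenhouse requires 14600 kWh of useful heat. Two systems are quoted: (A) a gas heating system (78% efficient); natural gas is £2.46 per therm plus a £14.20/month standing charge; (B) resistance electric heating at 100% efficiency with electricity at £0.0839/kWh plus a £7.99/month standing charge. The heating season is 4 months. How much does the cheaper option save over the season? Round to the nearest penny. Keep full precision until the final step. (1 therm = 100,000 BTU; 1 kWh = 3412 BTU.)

Heat load = 14600 kWh × 3412 = 49,815,200 BTU
Gas: input = 49,815,200 / 0.78 = 63,865,641 BTU = 638.7 therm → 638.7 × £2.46 = £1,571.09; + 4 × £14.20 standing = £1,627.89
Electric: 49,815,200 BTU / 3412 = 14,600 kWh → × £0.0839 = £1,224.94; + 4 × £7.99 standing = £1,256.90
Difference = |£1,627.89 − £1,256.90| = £370.99

£370.99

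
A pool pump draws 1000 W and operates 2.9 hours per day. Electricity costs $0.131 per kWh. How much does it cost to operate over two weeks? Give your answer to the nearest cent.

$5.32

Energy = 1000 W × 2.9 h/day × 14 days = 40,600 Wh = 40.6 kWh
Cost = 40.6 kWh × $0.131/kWh = $5.32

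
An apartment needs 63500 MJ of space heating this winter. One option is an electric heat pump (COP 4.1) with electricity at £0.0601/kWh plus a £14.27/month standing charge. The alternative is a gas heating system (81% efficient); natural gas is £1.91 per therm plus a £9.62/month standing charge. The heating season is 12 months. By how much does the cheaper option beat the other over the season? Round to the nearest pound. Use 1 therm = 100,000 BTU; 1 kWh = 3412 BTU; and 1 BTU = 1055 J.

£1105

Heat load = 63500 MJ = 63,500,000,000 J / 1055 = 60,189,573 BTU
Gas: input = 60,189,573 / 0.81 = 74,308,115 BTU = 743.1 therm → 743.1 × £1.91 = £1,419.29; + 12 × £9.62 standing = £1,534.73
Heat pump: 60,189,573 BTU / 3412 = 17,640 kWh heat; / 4.1 = 4,303 kWh in → × £0.0601 = £258.58; + 12 × £14.27 standing = £429.82
Difference = |£1,534.73 − £429.82| = £1,104.90 ≈ £1105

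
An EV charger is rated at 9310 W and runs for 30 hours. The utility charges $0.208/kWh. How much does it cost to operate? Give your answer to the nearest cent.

Energy = 9310 W × 30 h = 279,300 Wh = 279.3 kWh
Cost = 279.3 kWh × $0.208/kWh = $58.09

$58.09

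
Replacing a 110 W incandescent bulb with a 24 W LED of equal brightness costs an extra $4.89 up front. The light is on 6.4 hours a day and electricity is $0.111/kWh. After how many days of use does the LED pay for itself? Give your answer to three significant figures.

80 days

Power saved = 110 − 24 = 86 W
Daily energy saved = 86 W × 6.4 h = 550.4 Wh = 0.5504 kWh
Daily savings = 0.5504 × $0.111 = $0.0611
Payback = $4.89 / $0.0611 per day = 80.04 days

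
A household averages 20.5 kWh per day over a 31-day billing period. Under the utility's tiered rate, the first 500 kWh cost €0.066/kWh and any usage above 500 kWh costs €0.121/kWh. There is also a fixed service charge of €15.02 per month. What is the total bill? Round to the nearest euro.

€64

Usage = 20.5 kWh/day × 31 days = 635.5 kWh
First 500 kWh × €0.066 = €33.00
Remaining 135.5 kWh × €0.121 = €16.40
Energy charge = €49.40; + service €15.02 = €64.42 ≈ €64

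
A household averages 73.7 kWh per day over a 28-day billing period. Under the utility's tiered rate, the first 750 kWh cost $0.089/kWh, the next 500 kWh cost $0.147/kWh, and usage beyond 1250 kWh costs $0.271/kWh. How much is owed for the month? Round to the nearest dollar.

Usage = 73.7 kWh/day × 28 days = 2063.6 kWh
First 750 kWh × $0.089 = $66.75
Next 500 kWh × $0.147 = $73.50
Remaining 813.6 kWh × $0.271 = $220.49
Total = $360.74 ≈ $361

$361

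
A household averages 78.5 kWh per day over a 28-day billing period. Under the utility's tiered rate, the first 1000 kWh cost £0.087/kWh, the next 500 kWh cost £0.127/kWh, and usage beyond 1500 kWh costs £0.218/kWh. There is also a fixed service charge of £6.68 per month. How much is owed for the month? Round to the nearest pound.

£309

Usage = 78.5 kWh/day × 28 days = 2198 kWh
First 1000 kWh × £0.087 = £87.00
Next 500 kWh × £0.127 = £63.50
Remaining 698 kWh × £0.218 = £152.16
Energy charge = £302.66; + service £6.68 = £309.34 ≈ £309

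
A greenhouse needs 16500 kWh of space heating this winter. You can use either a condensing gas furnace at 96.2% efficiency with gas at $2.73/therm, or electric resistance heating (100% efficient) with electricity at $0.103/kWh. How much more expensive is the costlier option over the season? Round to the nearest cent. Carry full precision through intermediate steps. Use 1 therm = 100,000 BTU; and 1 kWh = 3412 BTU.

Heat load = 16500 kWh × 3412 = 56,298,000 BTU
Gas: input = 56,298,000 / 0.962 = 58,521,830 BTU = 585.2 therm → 585.2 × $2.73 = $1,597.65
Electric: 56,298,000 BTU / 3412 = 16,500 kWh → × $0.103 = $1,699.50
Difference = |$1,597.65 − $1,699.50| = $101.85

$101.85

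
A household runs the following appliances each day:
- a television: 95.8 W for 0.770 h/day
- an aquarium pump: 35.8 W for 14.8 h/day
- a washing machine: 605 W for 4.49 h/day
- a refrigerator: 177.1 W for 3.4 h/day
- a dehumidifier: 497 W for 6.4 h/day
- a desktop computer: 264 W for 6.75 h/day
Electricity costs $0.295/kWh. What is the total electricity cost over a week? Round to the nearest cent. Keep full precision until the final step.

$18.35

television: 95.8 W × 0.770 h × 7 d = 516 Wh = 0.5164 kWh
aquarium pump: 35.8 W × 14.8 h × 7 d = 3,709 Wh = 3.709 kWh
washing machine: 605 W × 4.49 h × 7 d = 19,015 Wh = 19.02 kWh
refrigerator: 177.1 W × 3.4 h × 7 d = 4,215 Wh = 4.215 kWh
dehumidifier: 497 W × 6.4 h × 7 d = 22,266 Wh = 22.27 kWh
desktop computer: 264 W × 6.75 h × 7 d = 12,474 Wh = 12.47 kWh
Total energy = 0.5164 + 3.709 + 19.02 + 4.215 + 22.27 + 12.47 = 62.19 kWh
Cost = 62.19 kWh × $0.295 = $18.35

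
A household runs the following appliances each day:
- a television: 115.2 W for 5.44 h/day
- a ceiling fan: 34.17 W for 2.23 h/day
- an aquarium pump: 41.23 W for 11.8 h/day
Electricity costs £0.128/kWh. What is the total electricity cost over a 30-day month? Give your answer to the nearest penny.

£4.57

television: 115.2 W × 5.44 h × 30 d = 18,801 Wh = 18.8 kWh
ceiling fan: 34.17 W × 2.23 h × 30 d = 2,286 Wh = 2.286 kWh
aquarium pump: 41.23 W × 11.8 h × 30 d = 14,595 Wh = 14.6 kWh
Total energy = 18.8 + 2.286 + 14.6 = 35.68 kWh
Cost = 35.68 kWh × £0.128 = £4.57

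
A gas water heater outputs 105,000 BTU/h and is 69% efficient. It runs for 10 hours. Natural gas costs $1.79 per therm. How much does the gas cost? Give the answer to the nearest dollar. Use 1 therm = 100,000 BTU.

Heat delivered = 105,000 BTU/h × 10 h = 1,050,000 BTU
Gas input = 1,050,000 / 0.69 = 1,521,739 BTU
= 1,521,739 / 100,000 = 15.22 therm
Cost = 15.22 × $1.79/therm = $27.24 ≈ $27

$27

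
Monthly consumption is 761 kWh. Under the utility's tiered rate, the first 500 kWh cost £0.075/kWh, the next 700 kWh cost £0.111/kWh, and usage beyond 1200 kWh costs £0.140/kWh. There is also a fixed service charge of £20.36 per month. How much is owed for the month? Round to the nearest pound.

£87

First 500 kWh × £0.075 = £37.50
Next 261 kWh × £0.111 = £28.97
Remaining tier: 0 kWh (not reached)
Energy charge = £66.47; + service £20.36 = £86.83 ≈ £87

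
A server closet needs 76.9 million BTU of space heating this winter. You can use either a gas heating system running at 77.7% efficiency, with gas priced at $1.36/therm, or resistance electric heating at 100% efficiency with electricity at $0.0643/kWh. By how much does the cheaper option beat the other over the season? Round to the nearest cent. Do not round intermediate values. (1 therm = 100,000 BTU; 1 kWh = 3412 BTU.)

$103.20

Heat load = 76.9 × 10⁶ BTU = 76,900,000 BTU
Gas: input = 76,900,000 / 0.777 = 98,970,399 BTU = 989.7 therm → 989.7 × $1.36 = $1,346.00
Electric: 76,900,000 BTU / 3412 = 22,540 kWh → × $0.0643 = $1,449.20
Difference = |$1,346.00 − $1,449.20| = $103.20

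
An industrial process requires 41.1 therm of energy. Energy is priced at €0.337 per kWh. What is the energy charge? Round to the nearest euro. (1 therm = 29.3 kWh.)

41.1 therm × (29.3 kWh/therm) = 1,204 kWh
Cost = 1,204 kWh × €0.337/kWh = €405.83 ≈ €406

€406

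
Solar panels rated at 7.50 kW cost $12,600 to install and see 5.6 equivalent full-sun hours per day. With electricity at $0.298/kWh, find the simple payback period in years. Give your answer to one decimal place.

Daily generation = 7.50 kW × 5.6 h = 42 kWh
Annual generation = 42 × 365 = 15330 kWh
Annual savings = 15330 × $0.298 = $4,568.34
Payback = $12,600 / $4,568.34 = 2.76 years

2.8 years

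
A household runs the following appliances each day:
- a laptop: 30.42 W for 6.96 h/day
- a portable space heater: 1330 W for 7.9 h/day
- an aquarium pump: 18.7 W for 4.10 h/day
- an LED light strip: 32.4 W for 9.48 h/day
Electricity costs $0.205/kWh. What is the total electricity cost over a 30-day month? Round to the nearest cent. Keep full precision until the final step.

laptop: 30.42 W × 6.96 h × 30 d = 6,352 Wh = 6.352 kWh
portable space heater: 1330 W × 7.9 h × 30 d = 315,210 Wh = 315.2 kWh
aquarium pump: 18.7 W × 4.10 h × 30 d = 2,300 Wh = 2.3 kWh
LED light strip: 32.4 W × 9.48 h × 30 d = 9,215 Wh = 9.215 kWh
Total energy = 6.352 + 315.2 + 2.3 + 9.215 = 333.1 kWh
Cost = 333.1 kWh × $0.205 = $68.28

$68.28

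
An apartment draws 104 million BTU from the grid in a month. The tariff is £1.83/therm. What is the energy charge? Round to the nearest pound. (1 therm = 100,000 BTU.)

104 million BTU × (10 therm/million BTU) = 1,040 therm
Cost = 1,040 therm × £1.83/therm = £1,903.20 ≈ £1903

£1903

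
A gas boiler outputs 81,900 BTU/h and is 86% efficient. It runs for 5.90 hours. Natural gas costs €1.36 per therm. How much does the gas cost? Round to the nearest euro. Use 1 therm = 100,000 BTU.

Heat delivered = 81,900 BTU/h × 5.90 h = 483,210 BTU
Gas input = 483,210 / 0.86 = 561,872 BTU
= 561,872 / 100,000 = 5.619 therm
Cost = 5.619 × €1.36/therm = €7.64 ≈ €8

€8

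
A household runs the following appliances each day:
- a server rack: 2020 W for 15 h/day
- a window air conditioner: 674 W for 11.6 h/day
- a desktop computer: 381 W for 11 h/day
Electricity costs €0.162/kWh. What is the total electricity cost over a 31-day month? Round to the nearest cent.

€212.48

server rack: 2020 W × 15 h × 31 d = 939,300 Wh = 939.3 kWh
window air conditioner: 674 W × 11.6 h × 31 d = 242,370 Wh = 242.4 kWh
desktop computer: 381 W × 11 h × 31 d = 129,921 Wh = 129.9 kWh
Total energy = 939.3 + 242.4 + 129.9 = 1,312 kWh
Cost = 1,312 kWh × €0.162 = €212.48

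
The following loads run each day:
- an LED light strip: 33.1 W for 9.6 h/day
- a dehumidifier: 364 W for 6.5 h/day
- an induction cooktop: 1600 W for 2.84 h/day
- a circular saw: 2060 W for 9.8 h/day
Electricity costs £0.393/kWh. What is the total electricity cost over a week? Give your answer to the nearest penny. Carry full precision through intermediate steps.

LED light strip: 33.1 W × 9.6 h × 7 d = 2,224 Wh = 2.224 kWh
dehumidifier: 364 W × 6.5 h × 7 d = 16,562 Wh = 16.56 kWh
induction cooktop: 1600 W × 2.84 h × 7 d = 31,808 Wh = 31.81 kWh
circular saw: 2060 W × 9.8 h × 7 d = 141,316 Wh = 141.3 kWh
Total energy = 2.224 + 16.56 + 31.81 + 141.3 = 191.9 kWh
Cost = 191.9 kWh × £0.393 = £75.42

£75.42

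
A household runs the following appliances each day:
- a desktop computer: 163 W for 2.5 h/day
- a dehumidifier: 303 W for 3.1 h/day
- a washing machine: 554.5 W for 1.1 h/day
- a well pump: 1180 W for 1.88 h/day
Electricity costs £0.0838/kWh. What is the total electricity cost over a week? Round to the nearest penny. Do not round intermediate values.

£2.45

desktop computer: 163 W × 2.5 h × 7 d = 2,852 Wh = 2.853 kWh
dehumidifier: 303 W × 3.1 h × 7 d = 6,575 Wh = 6.575 kWh
washing machine: 554.5 W × 1.1 h × 7 d = 4,270 Wh = 4.27 kWh
well pump: 1180 W × 1.88 h × 7 d = 15,529 Wh = 15.53 kWh
Total energy = 2.853 + 6.575 + 4.27 + 15.53 = 29.23 kWh
Cost = 29.23 kWh × £0.0838 = £2.45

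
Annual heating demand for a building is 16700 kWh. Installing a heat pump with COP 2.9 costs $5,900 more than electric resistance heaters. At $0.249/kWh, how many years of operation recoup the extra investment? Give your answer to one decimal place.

Resistance: 16700 kWh × $0.249 = $4,158.30/yr
Heat pump: 16700 / 2.9 = 5759 kWh in → × $0.249 = $1,433.90/yr
Annual savings = $2,724.40
Payback = $5,900 / $2,724.40 = 2.17 years

2.2 years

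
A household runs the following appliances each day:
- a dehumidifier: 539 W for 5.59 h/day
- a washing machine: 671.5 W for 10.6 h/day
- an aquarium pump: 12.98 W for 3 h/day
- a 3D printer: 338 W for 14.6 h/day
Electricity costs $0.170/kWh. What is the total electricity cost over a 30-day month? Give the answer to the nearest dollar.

$77

dehumidifier: 539 W × 5.59 h × 30 d = 90,390 Wh = 90.39 kWh
washing machine: 671.5 W × 10.6 h × 30 d = 213,537 Wh = 213.5 kWh
aquarium pump: 12.98 W × 3 h × 30 d = 1,168 Wh = 1.168 kWh
3D printer: 338 W × 14.6 h × 30 d = 148,044 Wh = 148 kWh
Total energy = 90.39 + 213.5 + 1.168 + 148 = 453.1 kWh
Cost = 453.1 kWh × $0.170 = $77.03 ≈ $77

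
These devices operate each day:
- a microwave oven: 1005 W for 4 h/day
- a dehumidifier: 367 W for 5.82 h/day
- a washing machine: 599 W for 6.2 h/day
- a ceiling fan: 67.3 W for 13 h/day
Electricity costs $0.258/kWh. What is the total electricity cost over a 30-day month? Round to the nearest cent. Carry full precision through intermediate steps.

$83.16

microwave oven: 1005 W × 4 h × 30 d = 120,600 Wh = 120.6 kWh
dehumidifier: 367 W × 5.82 h × 30 d = 64,078 Wh = 64.08 kWh
washing machine: 599 W × 6.2 h × 30 d = 111,414 Wh = 111.4 kWh
ceiling fan: 67.3 W × 13 h × 30 d = 26,247 Wh = 26.25 kWh
Total energy = 120.6 + 64.08 + 111.4 + 26.25 = 322.3 kWh
Cost = 322.3 kWh × $0.258 = $83.16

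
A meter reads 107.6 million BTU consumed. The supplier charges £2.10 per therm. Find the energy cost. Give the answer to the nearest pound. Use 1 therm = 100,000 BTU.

£2260

107.6 million BTU × (10 therm/million BTU) = 1,076 therm
Cost = 1,076 therm × £2.10/therm = £2,259.60 ≈ £2260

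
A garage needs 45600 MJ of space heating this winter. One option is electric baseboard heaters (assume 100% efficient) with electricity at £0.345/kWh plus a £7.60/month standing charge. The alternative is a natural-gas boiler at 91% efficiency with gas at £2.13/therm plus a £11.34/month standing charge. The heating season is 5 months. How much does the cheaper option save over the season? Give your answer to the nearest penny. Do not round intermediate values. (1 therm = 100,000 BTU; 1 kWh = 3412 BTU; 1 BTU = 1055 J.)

Heat load = 45600 MJ = 45,600,000,000 J / 1055 = 43,222,749 BTU
Gas: input = 43,222,749 / 0.91 = 47,497,526 BTU = 475 therm → 475 × £2.13 = £1,011.70; + 5 × £11.34 standing = £1,068.40
Electric: 43,222,749 BTU / 3412 = 12,670 kWh → × £0.345 = £4,370.41; + 5 × £7.60 standing = £4,408.41
Difference = |£1,068.40 − £4,408.41| = £3,340.02

£3340.02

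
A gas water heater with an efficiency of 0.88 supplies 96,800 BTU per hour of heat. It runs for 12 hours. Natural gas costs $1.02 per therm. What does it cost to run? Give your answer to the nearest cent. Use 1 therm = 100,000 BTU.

$13.46

Heat delivered = 96,800 BTU/h × 12 h = 1,161,600 BTU
Gas input = 1,161,600 / 0.88 = 1,320,000 BTU
= 1,320,000 / 100,000 = 13.2 therm
Cost = 13.2 × $1.02/therm = $13.46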